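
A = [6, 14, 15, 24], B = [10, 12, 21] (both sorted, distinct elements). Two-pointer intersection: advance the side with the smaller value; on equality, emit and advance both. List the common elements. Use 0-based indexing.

intersection = []

[i=0,j=0] 6<10 → i++
[i=1,j=0] 14>10 → j++
[i=1,j=1] 14>12 → j++
[i=1,j=2] 14<21 → i++
[i=2,j=2] 15<21 → i++
[i=3,j=2] 24>21 → j++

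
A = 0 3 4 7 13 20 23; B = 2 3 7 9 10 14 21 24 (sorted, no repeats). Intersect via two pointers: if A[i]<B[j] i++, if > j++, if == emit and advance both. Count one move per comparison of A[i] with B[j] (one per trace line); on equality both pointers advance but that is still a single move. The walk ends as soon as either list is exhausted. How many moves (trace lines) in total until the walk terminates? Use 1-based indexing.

i=1 j=1: 0<2, i++
i=2 j=1: 3>2, j++
i=2 j=2: 3==3 emit, i++,j++
i=3 j=3: 4<7, i++
i=4 j=3: 7==7 emit, i++,j++
i=5 j=4: 13>9, j++
i=5 j=5: 13>10, j++
i=5 j=6: 13<14, i++
i=6 j=6: 20>14, j++
i=6 j=7: 20<21, i++
i=7 j=7: 23>21, j++
i=7 j=8: 23<24, i++

12 moves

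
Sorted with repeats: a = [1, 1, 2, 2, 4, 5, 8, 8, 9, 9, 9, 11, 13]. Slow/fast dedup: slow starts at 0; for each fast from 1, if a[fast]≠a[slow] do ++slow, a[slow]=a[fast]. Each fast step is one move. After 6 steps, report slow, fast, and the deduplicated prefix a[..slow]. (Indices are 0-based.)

slow=0 fast=1: a[fast]=1=a[slow] dup, fast++
slow=0 fast=2: a[fast]=2≠a[slow]=1 write a[1]=2, slow++,fast++
slow=1 fast=3: a[fast]=2=a[slow] dup, fast++
slow=1 fast=4: a[fast]=4≠a[slow]=2 write a[2]=4, slow++,fast++
slow=2 fast=5: a[fast]=5≠a[slow]=4 write a[3]=5, slow++,fast++
slow=3 fast=6: a[fast]=8≠a[slow]=5 write a[4]=8, slow++,fast++

slow=4, fast=7, prefix=[1, 2, 4, 5, 8]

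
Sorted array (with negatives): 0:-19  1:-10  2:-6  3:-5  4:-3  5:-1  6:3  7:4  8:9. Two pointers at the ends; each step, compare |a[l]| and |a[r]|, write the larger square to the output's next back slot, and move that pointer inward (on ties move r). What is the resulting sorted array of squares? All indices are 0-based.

[0,8] |-19|>|9| out[8]=361 → l++
[1,8] |-10|>|9| out[7]=100 → l++
[2,8] |-6|<=|9| out[6]=81 → r--
[2,7] |-6|>|4| out[5]=36 → l++
[3,7] |-5|>|4| out[4]=25 → l++
[4,7] |-3|<=|4| out[3]=16 → r--
[4,6] |-3|<=|3| out[2]=9 → r--
[4,5] |-3|>|-1| out[1]=9 → l++
[5,5] |-1|<=|-1| out[0]=1 → r--

[1, 9, 9, 16, 25, 36, 81, 100, 361]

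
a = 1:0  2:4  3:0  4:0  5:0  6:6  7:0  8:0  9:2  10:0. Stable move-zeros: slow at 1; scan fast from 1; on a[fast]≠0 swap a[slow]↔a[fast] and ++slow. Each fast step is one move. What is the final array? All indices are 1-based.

[4, 6, 2, 0, 0, 0, 0, 0, 0, 0]

(s=1,f=1) a[fast]=0 → fast++
(s=1,f=2) a[fast]=4≠0 swap→a[1]=4 → slow++,fast++
(s=2,f=3) a[fast]=0 → fast++
(s=2,f=4) a[fast]=0 → fast++
(s=2,f=5) a[fast]=0 → fast++
(s=2,f=6) a[fast]=6≠0 swap→a[2]=6 → slow++,fast++
(s=3,f=7) a[fast]=0 → fast++
(s=3,f=8) a[fast]=0 → fast++
(s=3,f=9) a[fast]=2≠0 swap→a[3]=2 → slow++,fast++
(s=4,f=10) a[fast]=0 → fast++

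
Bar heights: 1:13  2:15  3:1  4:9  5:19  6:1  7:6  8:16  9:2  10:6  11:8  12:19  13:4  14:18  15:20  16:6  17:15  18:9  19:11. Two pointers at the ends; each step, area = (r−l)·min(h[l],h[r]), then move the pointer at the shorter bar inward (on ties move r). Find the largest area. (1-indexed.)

l=1 r=19: min(13,11)*18=198 best=198 *, r--
l=1 r=18: min(13,9)*17=153 best=198, r--
l=1 r=17: min(13,15)*16=208 best=208 *, l++
l=2 r=17: min(15,15)*15=225 best=225 *, r--
l=2 r=16: min(15,6)*14=84 best=225, r--
l=2 r=15: min(15,20)*13=195 best=225, l++
l=3 r=15: min(1,20)*12=12 best=225, l++
l=4 r=15: min(9,20)*11=99 best=225, l++
l=5 r=15: min(19,20)*10=190 best=225, l++
l=6 r=15: min(1,20)*9=9 best=225, l++
l=7 r=15: min(6,20)*8=48 best=225, l++
l=8 r=15: min(16,20)*7=112 best=225, l++
l=9 r=15: min(2,20)*6=12 best=225, l++
l=10 r=15: min(6,20)*5=30 best=225, l++
l=11 r=15: min(8,20)*4=32 best=225, l++
l=12 r=15: min(19,20)*3=57 best=225, l++
l=13 r=15: min(4,20)*2=8 best=225, l++
l=14 r=15: min(18,20)*1=18 best=225, l++

max area = 225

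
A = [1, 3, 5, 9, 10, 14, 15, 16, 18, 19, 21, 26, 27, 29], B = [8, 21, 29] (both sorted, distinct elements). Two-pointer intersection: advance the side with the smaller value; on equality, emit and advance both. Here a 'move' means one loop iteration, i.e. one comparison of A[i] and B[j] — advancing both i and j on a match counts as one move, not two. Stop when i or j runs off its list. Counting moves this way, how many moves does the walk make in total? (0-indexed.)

i=0 j=0: 1<8, i++
i=1 j=0: 3<8, i++
i=2 j=0: 5<8, i++
i=3 j=0: 9>8, j++
i=3 j=1: 9<21, i++
i=4 j=1: 10<21, i++
i=5 j=1: 14<21, i++
i=6 j=1: 15<21, i++
i=7 j=1: 16<21, i++
i=8 j=1: 18<21, i++
i=9 j=1: 19<21, i++
i=10 j=1: 21==21 emit, i++,j++
i=11 j=2: 26<29, i++
i=12 j=2: 27<29, i++
i=13 j=2: 29==29 emit, i++,j++

15 moves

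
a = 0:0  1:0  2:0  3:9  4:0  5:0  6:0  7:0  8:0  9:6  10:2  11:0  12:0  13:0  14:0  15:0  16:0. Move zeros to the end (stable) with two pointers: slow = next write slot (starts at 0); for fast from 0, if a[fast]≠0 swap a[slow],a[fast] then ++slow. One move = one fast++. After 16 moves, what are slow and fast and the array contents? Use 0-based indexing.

slow=3, fast=16, a=[9, 6, 2, 0, 0, 0, 0, 0, 0, 0, 0, 0, 0, 0, 0, 0, 0]

slow=0 fast=0: a[fast]=0, fast++
slow=0 fast=1: a[fast]=0, fast++
slow=0 fast=2: a[fast]=0, fast++
slow=0 fast=3: a[fast]=9≠0 swap→a[0]=9, slow++,fast++
slow=1 fast=4: a[fast]=0, fast++
slow=1 fast=5: a[fast]=0, fast++
slow=1 fast=6: a[fast]=0, fast++
slow=1 fast=7: a[fast]=0, fast++
slow=1 fast=8: a[fast]=0, fast++
slow=1 fast=9: a[fast]=6≠0 swap→a[1]=6, slow++,fast++
slow=2 fast=10: a[fast]=2≠0 swap→a[2]=2, slow++,fast++
slow=3 fast=11: a[fast]=0, fast++
slow=3 fast=12: a[fast]=0, fast++
slow=3 fast=13: a[fast]=0, fast++
slow=3 fast=14: a[fast]=0, fast++
slow=3 fast=15: a[fast]=0, fast++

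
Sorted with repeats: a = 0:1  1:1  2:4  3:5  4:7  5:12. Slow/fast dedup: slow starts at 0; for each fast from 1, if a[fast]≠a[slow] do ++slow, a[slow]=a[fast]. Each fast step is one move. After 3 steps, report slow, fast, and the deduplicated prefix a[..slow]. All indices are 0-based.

slow=2, fast=4, prefix=[1, 4, 5]

slow=0 fast=1: a[fast]=1=a[slow] dup, fast++
slow=0 fast=2: a[fast]=4≠a[slow]=1 write a[1]=4, slow++,fast++
slow=1 fast=3: a[fast]=5≠a[slow]=4 write a[2]=5, slow++,fast++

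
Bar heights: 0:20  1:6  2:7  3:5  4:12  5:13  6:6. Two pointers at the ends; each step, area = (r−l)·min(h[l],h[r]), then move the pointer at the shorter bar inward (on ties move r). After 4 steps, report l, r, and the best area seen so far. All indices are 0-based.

[0,6] min(20,6)*6=36 best=36 * → r--
[0,5] min(20,13)*5=65 best=65 * → r--
[0,4] min(20,12)*4=48 best=65 → r--
[0,3] min(20,5)*3=15 best=65 → r--

l=0, r=2, best area=65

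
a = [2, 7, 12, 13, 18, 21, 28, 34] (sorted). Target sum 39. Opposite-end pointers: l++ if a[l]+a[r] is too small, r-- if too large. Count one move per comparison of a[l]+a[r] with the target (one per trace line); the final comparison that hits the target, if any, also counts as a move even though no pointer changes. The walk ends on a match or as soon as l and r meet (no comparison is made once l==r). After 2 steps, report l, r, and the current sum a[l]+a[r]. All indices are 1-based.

[1,8] 2+34=36 <39 → l++
[2,8] 7+34=41 >39 → r--

l=2, r=7, sum=35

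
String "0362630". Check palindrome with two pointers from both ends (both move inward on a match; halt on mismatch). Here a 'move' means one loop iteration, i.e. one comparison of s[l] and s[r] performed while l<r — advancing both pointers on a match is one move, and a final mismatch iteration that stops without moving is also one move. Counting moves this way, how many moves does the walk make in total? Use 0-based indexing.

3 moves

l=0 r=6: '0'=='0', l++,r--
l=1 r=5: '3'=='3', l++,r--
l=2 r=4: '6'=='6', l++,r--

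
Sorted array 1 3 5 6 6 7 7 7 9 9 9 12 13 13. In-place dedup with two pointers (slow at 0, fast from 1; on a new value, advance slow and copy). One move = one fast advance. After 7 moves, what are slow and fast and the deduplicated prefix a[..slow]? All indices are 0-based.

slow=0 fast=1: a[fast]=3≠a[slow]=1 write a[1]=3, slow++,fast++
slow=1 fast=2: a[fast]=5≠a[slow]=3 write a[2]=5, slow++,fast++
slow=2 fast=3: a[fast]=6≠a[slow]=5 write a[3]=6, slow++,fast++
slow=3 fast=4: a[fast]=6=a[slow] dup, fast++
slow=3 fast=5: a[fast]=7≠a[slow]=6 write a[4]=7, slow++,fast++
slow=4 fast=6: a[fast]=7=a[slow] dup, fast++
slow=4 fast=7: a[fast]=7=a[slow] dup, fast++

slow=4, fast=8, prefix=[1, 3, 5, 6, 7]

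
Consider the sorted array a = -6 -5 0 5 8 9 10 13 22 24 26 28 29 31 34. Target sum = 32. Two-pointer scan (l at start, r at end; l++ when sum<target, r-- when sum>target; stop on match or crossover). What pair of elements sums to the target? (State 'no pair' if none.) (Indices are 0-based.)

(8, 24)

l=0 r=14: -6+34=28 <32, l++
l=1 r=14: -5+34=29 <32, l++
l=2 r=14: 0+34=34 >32, r--
l=2 r=13: 0+31=31 <32, l++
l=3 r=13: 5+31=36 >32, r--
l=3 r=12: 5+29=34 >32, r--
l=3 r=11: 5+28=33 >32, r--
l=3 r=10: 5+26=31 <32, l++
l=4 r=10: 8+26=34 >32, r--
l=4 r=9: 8+24=32, found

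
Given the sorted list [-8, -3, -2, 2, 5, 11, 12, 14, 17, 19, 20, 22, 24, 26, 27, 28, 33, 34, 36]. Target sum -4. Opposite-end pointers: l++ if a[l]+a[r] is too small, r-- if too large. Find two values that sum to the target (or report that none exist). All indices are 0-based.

l=0 r=18: -8+36=28 >-4, r--
l=0 r=17: -8+34=26 >-4, r--
l=0 r=16: -8+33=25 >-4, r--
l=0 r=15: -8+28=20 >-4, r--
l=0 r=14: -8+27=19 >-4, r--
l=0 r=13: -8+26=18 >-4, r--
l=0 r=12: -8+24=16 >-4, r--
l=0 r=11: -8+22=14 >-4, r--
l=0 r=10: -8+20=12 >-4, r--
l=0 r=9: -8+19=11 >-4, r--
l=0 r=8: -8+17=9 >-4, r--
l=0 r=7: -8+14=6 >-4, r--
l=0 r=6: -8+12=4 >-4, r--
l=0 r=5: -8+11=3 >-4, r--
l=0 r=4: -8+5=-3 >-4, r--
l=0 r=3: -8+2=-6 <-4, l++
l=1 r=3: -3+2=-1 >-4, r--
l=1 r=2: -3+-2=-5 <-4, l++

no pair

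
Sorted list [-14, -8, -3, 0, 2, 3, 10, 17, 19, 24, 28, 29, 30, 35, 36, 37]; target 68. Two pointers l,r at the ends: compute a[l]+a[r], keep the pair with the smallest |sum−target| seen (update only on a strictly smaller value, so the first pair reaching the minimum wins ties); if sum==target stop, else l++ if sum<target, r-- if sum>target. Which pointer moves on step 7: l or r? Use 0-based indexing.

[0,15] -14+37=23 d=45 * → l++
[1,15] -8+37=29 d=39 * → l++
[2,15] -3+37=34 d=34 * → l++
[3,15] 0+37=37 d=31 * → l++
[4,15] 2+37=39 d=29 * → l++
[5,15] 3+37=40 d=28 * → l++
[6,15] 10+37=47 d=21 * → l++

l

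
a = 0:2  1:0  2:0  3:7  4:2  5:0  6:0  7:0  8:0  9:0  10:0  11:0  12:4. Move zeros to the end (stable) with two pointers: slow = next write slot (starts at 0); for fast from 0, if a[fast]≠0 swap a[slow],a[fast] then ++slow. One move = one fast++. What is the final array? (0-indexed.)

(s=0,f=0) a[fast]=2≠0 swap→a[0]=2 → slow++,fast++
(s=1,f=1) a[fast]=0 → fast++
(s=1,f=2) a[fast]=0 → fast++
(s=1,f=3) a[fast]=7≠0 swap→a[1]=7 → slow++,fast++
(s=2,f=4) a[fast]=2≠0 swap→a[2]=2 → slow++,fast++
(s=3,f=5) a[fast]=0 → fast++
(s=3,f=6) a[fast]=0 → fast++
(s=3,f=7) a[fast]=0 → fast++
(s=3,f=8) a[fast]=0 → fast++
(s=3,f=9) a[fast]=0 → fast++
(s=3,f=10) a[fast]=0 → fast++
(s=3,f=11) a[fast]=0 → fast++
(s=3,f=12) a[fast]=4≠0 swap→a[3]=4 → slow++,fast++

[2, 7, 2, 4, 0, 0, 0, 0, 0, 0, 0, 0, 0]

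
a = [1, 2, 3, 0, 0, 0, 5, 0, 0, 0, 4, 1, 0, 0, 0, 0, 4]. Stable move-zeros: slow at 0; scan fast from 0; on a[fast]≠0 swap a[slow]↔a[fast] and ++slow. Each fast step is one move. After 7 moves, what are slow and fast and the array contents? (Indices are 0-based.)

slow=4, fast=7, a=[1, 2, 3, 5, 0, 0, 0, 0, 0, 0, 4, 1, 0, 0, 0, 0, 4]

slow=0 fast=0: a[fast]=1≠0 swap→a[0]=1, slow++,fast++
slow=1 fast=1: a[fast]=2≠0 swap→a[1]=2, slow++,fast++
slow=2 fast=2: a[fast]=3≠0 swap→a[2]=3, slow++,fast++
slow=3 fast=3: a[fast]=0, fast++
slow=3 fast=4: a[fast]=0, fast++
slow=3 fast=5: a[fast]=0, fast++
slow=3 fast=6: a[fast]=5≠0 swap→a[3]=5, slow++,fast++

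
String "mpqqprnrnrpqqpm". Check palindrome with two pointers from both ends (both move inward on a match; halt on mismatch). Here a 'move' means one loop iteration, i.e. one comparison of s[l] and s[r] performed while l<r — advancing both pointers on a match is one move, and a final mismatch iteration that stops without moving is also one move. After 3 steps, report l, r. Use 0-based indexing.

[0,14] 'm'=='m' → l++,r--
[1,13] 'p'=='p' → l++,r--
[2,12] 'q'=='q' → l++,r--

l=3, r=11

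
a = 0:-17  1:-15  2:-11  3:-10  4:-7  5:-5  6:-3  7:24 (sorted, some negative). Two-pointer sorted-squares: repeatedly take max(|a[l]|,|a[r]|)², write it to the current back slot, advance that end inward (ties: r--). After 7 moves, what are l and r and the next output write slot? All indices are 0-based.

l=6, r=6, next write slot=0

l=0 r=7: |-17|<=|24| out[7]=576, r--
l=0 r=6: |-17|>|-3| out[6]=289, l++
l=1 r=6: |-15|>|-3| out[5]=225, l++
l=2 r=6: |-11|>|-3| out[4]=121, l++
l=3 r=6: |-10|>|-3| out[3]=100, l++
l=4 r=6: |-7|>|-3| out[2]=49, l++
l=5 r=6: |-5|>|-3| out[1]=25, l++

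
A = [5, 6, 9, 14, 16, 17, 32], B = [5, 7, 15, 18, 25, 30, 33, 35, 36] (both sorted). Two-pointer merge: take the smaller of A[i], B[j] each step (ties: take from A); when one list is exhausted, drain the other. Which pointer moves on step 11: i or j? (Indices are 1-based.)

[i=1,j=1] A[i]=5<=B[j]=5 take 5 → i++
[i=2,j=1] A[i]=6>B[j]=5 take 5 → j++
[i=2,j=2] A[i]=6<=B[j]=7 take 6 → i++
[i=3,j=2] A[i]=9>B[j]=7 take 7 → j++
[i=3,j=3] A[i]=9<=B[j]=15 take 9 → i++
[i=4,j=3] A[i]=14<=B[j]=15 take 14 → i++
[i=5,j=3] A[i]=16>B[j]=15 take 15 → j++
[i=5,j=4] A[i]=16<=B[j]=18 take 16 → i++
[i=6,j=4] A[i]=17<=B[j]=18 take 17 → i++
[i=7,j=4] A[i]=32>B[j]=18 take 18 → j++
[i=7,j=5] A[i]=32>B[j]=25 take 25 → j++

j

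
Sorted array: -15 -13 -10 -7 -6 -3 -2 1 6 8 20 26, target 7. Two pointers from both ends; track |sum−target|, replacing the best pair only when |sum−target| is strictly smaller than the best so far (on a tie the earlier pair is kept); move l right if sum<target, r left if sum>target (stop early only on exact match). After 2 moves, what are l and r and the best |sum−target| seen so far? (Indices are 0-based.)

[0,11] -15+26=11 d=4 * → r--
[0,10] -15+20=5 d=2 * → l++

l=1, r=10, best |Δ|=2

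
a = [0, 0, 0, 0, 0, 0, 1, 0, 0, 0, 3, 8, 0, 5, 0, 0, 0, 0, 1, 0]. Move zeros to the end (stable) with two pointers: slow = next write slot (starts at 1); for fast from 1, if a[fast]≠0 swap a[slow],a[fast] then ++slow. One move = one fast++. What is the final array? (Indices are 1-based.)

slow=1 fast=1: a[fast]=0, fast++
slow=1 fast=2: a[fast]=0, fast++
slow=1 fast=3: a[fast]=0, fast++
slow=1 fast=4: a[fast]=0, fast++
slow=1 fast=5: a[fast]=0, fast++
slow=1 fast=6: a[fast]=0, fast++
slow=1 fast=7: a[fast]=1≠0 swap→a[1]=1, slow++,fast++
slow=2 fast=8: a[fast]=0, fast++
slow=2 fast=9: a[fast]=0, fast++
slow=2 fast=10: a[fast]=0, fast++
slow=2 fast=11: a[fast]=3≠0 swap→a[2]=3, slow++,fast++
slow=3 fast=12: a[fast]=8≠0 swap→a[3]=8, slow++,fast++
slow=4 fast=13: a[fast]=0, fast++
slow=4 fast=14: a[fast]=5≠0 swap→a[4]=5, slow++,fast++
slow=5 fast=15: a[fast]=0, fast++
slow=5 fast=16: a[fast]=0, fast++
slow=5 fast=17: a[fast]=0, fast++
slow=5 fast=18: a[fast]=0, fast++
slow=5 fast=19: a[fast]=1≠0 swap→a[5]=1, slow++,fast++
slow=6 fast=20: a[fast]=0, fast++

[1, 3, 8, 5, 1, 0, 0, 0, 0, 0, 0, 0, 0, 0, 0, 0, 0, 0, 0, 0]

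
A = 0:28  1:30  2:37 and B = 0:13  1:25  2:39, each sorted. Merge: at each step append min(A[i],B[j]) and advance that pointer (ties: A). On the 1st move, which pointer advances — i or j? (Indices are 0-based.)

[i=0,j=0] A[i]=28>B[j]=13 take 13 → j++

j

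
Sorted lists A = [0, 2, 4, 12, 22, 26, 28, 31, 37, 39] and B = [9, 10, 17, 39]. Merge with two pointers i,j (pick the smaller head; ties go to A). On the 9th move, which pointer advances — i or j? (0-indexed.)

i

[i=0,j=0] A[i]=0<=B[j]=9 take 0 → i++
[i=1,j=0] A[i]=2<=B[j]=9 take 2 → i++
[i=2,j=0] A[i]=4<=B[j]=9 take 4 → i++
[i=3,j=0] A[i]=12>B[j]=9 take 9 → j++
[i=3,j=1] A[i]=12>B[j]=10 take 10 → j++
[i=3,j=2] A[i]=12<=B[j]=17 take 12 → i++
[i=4,j=2] A[i]=22>B[j]=17 take 17 → j++
[i=4,j=3] A[i]=22<=B[j]=39 take 22 → i++
[i=5,j=3] A[i]=26<=B[j]=39 take 26 → i++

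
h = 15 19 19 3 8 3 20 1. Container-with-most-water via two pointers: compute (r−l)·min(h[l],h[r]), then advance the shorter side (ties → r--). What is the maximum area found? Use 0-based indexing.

[0,7] min(15,1)*7=7 best=7 * → r--
[0,6] min(15,20)*6=90 best=90 * → l++
[1,6] min(19,20)*5=95 best=95 * → l++
[2,6] min(19,20)*4=76 best=95 → l++
[3,6] min(3,20)*3=9 best=95 → l++
[4,6] min(8,20)*2=16 best=95 → l++
[5,6] min(3,20)*1=3 best=95 → l++

max area = 95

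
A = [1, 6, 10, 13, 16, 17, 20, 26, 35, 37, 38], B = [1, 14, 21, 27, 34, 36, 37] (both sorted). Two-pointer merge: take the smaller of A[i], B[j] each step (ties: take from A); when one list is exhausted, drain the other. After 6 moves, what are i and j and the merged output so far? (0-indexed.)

i=4, j=2, merged so far=[1, 1, 6, 10, 13, 14]

i=0 j=0: A[i]=1<=B[j]=1 take 1, i++
i=1 j=0: A[i]=6>B[j]=1 take 1, j++
i=1 j=1: A[i]=6<=B[j]=14 take 6, i++
i=2 j=1: A[i]=10<=B[j]=14 take 10, i++
i=3 j=1: A[i]=13<=B[j]=14 take 13, i++
i=4 j=1: A[i]=16>B[j]=14 take 14, j++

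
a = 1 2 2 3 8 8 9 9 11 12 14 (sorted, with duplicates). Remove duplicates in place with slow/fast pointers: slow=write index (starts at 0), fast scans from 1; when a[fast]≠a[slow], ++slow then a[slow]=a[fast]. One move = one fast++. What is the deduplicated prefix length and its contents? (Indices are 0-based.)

slow=0 fast=1: a[fast]=2≠a[slow]=1 write a[1]=2, slow++,fast++
slow=1 fast=2: a[fast]=2=a[slow] dup, fast++
slow=1 fast=3: a[fast]=3≠a[slow]=2 write a[2]=3, slow++,fast++
slow=2 fast=4: a[fast]=8≠a[slow]=3 write a[3]=8, slow++,fast++
slow=3 fast=5: a[fast]=8=a[slow] dup, fast++
slow=3 fast=6: a[fast]=9≠a[slow]=8 write a[4]=9, slow++,fast++
slow=4 fast=7: a[fast]=9=a[slow] dup, fast++
slow=4 fast=8: a[fast]=11≠a[slow]=9 write a[5]=11, slow++,fast++
slow=5 fast=9: a[fast]=12≠a[slow]=11 write a[6]=12, slow++,fast++
slow=6 fast=10: a[fast]=14≠a[slow]=12 write a[7]=14, slow++,fast++

length 8; prefix = [1, 2, 3, 8, 9, 11, 12, 14]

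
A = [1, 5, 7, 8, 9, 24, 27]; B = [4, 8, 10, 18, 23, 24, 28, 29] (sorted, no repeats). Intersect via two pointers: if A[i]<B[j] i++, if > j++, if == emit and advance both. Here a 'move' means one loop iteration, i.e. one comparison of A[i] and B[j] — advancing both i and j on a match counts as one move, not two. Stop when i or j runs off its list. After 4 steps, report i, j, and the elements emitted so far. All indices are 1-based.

i=4, j=2, emitted=[]

i=1 j=1: 1<4, i++
i=2 j=1: 5>4, j++
i=2 j=2: 5<8, i++
i=3 j=2: 7<8, i++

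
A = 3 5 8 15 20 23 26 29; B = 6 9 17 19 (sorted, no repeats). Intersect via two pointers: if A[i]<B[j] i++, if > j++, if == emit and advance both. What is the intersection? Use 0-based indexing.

intersection = []

i=0 j=0: 3<6, i++
i=1 j=0: 5<6, i++
i=2 j=0: 8>6, j++
i=2 j=1: 8<9, i++
i=3 j=1: 15>9, j++
i=3 j=2: 15<17, i++
i=4 j=2: 20>17, j++
i=4 j=3: 20>19, j++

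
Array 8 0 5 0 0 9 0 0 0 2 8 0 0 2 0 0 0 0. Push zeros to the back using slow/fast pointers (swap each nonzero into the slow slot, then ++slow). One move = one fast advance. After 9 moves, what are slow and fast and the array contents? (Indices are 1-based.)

slow=4, fast=10, a=[8, 5, 9, 0, 0, 0, 0, 0, 0, 2, 8, 0, 0, 2, 0, 0, 0, 0]

slow=1 fast=1: a[fast]=8≠0 swap→a[1]=8, slow++,fast++
slow=2 fast=2: a[fast]=0, fast++
slow=2 fast=3: a[fast]=5≠0 swap→a[2]=5, slow++,fast++
slow=3 fast=4: a[fast]=0, fast++
slow=3 fast=5: a[fast]=0, fast++
slow=3 fast=6: a[fast]=9≠0 swap→a[3]=9, slow++,fast++
slow=4 fast=7: a[fast]=0, fast++
slow=4 fast=8: a[fast]=0, fast++
slow=4 fast=9: a[fast]=0, fast++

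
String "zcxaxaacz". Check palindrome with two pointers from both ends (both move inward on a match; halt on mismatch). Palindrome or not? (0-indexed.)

[0,8] 'z'=='z' → l++,r--
[1,7] 'c'=='c' → l++,r--
[2,6] 'x'!='a' → stop

not a palindrome (mismatch at 2,6)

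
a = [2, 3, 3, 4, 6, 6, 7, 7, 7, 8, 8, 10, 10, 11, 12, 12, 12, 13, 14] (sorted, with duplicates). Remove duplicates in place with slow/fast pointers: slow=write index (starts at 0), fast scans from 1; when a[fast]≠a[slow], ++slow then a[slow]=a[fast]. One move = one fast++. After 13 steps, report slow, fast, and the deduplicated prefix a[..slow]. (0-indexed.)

slow=0 fast=1: a[fast]=3≠a[slow]=2 write a[1]=3, slow++,fast++
slow=1 fast=2: a[fast]=3=a[slow] dup, fast++
slow=1 fast=3: a[fast]=4≠a[slow]=3 write a[2]=4, slow++,fast++
slow=2 fast=4: a[fast]=6≠a[slow]=4 write a[3]=6, slow++,fast++
slow=3 fast=5: a[fast]=6=a[slow] dup, fast++
slow=3 fast=6: a[fast]=7≠a[slow]=6 write a[4]=7, slow++,fast++
slow=4 fast=7: a[fast]=7=a[slow] dup, fast++
slow=4 fast=8: a[fast]=7=a[slow] dup, fast++
slow=4 fast=9: a[fast]=8≠a[slow]=7 write a[5]=8, slow++,fast++
slow=5 fast=10: a[fast]=8=a[slow] dup, fast++
slow=5 fast=11: a[fast]=10≠a[slow]=8 write a[6]=10, slow++,fast++
slow=6 fast=12: a[fast]=10=a[slow] dup, fast++
slow=6 fast=13: a[fast]=11≠a[slow]=10 write a[7]=11, slow++,fast++

slow=7, fast=14, prefix=[2, 3, 4, 6, 7, 8, 10, 11]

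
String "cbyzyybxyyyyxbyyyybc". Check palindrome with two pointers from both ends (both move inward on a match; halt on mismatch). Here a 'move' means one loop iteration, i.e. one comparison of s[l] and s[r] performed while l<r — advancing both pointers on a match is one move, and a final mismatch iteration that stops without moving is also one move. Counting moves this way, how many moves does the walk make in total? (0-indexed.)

4 moves

l=0 r=19: 'c'=='c', l++,r--
l=1 r=18: 'b'=='b', l++,r--
l=2 r=17: 'y'=='y', l++,r--
l=3 r=16: 'z'!='y', stop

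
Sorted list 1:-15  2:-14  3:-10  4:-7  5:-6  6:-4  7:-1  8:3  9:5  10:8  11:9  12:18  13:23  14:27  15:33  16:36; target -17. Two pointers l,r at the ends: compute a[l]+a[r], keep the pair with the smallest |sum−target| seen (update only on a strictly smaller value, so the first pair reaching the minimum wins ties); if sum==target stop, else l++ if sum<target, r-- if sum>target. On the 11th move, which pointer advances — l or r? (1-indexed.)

l

l=1 r=16: -15+36=21 d=38 *, r--
l=1 r=15: -15+33=18 d=35 *, r--
l=1 r=14: -15+27=12 d=29 *, r--
l=1 r=13: -15+23=8 d=25 *, r--
l=1 r=12: -15+18=3 d=20 *, r--
l=1 r=11: -15+9=-6 d=11 *, r--
l=1 r=10: -15+8=-7 d=10 *, r--
l=1 r=9: -15+5=-10 d=7 *, r--
l=1 r=8: -15+3=-12 d=5 *, r--
l=1 r=7: -15+-1=-16 d=1 *, r--
l=1 r=6: -15+-4=-19 d=2, l++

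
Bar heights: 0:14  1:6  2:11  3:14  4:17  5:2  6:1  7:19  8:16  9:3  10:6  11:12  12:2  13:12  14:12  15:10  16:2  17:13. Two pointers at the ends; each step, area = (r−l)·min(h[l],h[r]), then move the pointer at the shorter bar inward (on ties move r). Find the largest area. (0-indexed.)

l=0 r=17: min(14,13)*17=221 best=221 *, r--
l=0 r=16: min(14,2)*16=32 best=221, r--
l=0 r=15: min(14,10)*15=150 best=221, r--
l=0 r=14: min(14,12)*14=168 best=221, r--
l=0 r=13: min(14,12)*13=156 best=221, r--
l=0 r=12: min(14,2)*12=24 best=221, r--
l=0 r=11: min(14,12)*11=132 best=221, r--
l=0 r=10: min(14,6)*10=60 best=221, r--
l=0 r=9: min(14,3)*9=27 best=221, r--
l=0 r=8: min(14,16)*8=112 best=221, l++
l=1 r=8: min(6,16)*7=42 best=221, l++
l=2 r=8: min(11,16)*6=66 best=221, l++
l=3 r=8: min(14,16)*5=70 best=221, l++
l=4 r=8: min(17,16)*4=64 best=221, r--
l=4 r=7: min(17,19)*3=51 best=221, l++
l=5 r=7: min(2,19)*2=4 best=221, l++
l=6 r=7: min(1,19)*1=1 best=221, l++

max area = 221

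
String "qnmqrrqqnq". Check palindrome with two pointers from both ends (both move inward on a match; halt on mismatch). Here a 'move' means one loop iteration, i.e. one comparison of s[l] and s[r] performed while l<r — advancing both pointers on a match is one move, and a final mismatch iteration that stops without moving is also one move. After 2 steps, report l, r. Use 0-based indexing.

l=0 r=9: 'q'=='q', l++,r--
l=1 r=8: 'n'=='n', l++,r--

l=2, r=7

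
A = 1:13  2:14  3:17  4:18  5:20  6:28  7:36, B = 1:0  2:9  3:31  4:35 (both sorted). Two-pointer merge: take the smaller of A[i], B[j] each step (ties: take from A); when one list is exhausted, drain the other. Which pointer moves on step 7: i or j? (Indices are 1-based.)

i=1 j=1: A[i]=13>B[j]=0 take 0, j++
i=1 j=2: A[i]=13>B[j]=9 take 9, j++
i=1 j=3: A[i]=13<=B[j]=31 take 13, i++
i=2 j=3: A[i]=14<=B[j]=31 take 14, i++
i=3 j=3: A[i]=17<=B[j]=31 take 17, i++
i=4 j=3: A[i]=18<=B[j]=31 take 18, i++
i=5 j=3: A[i]=20<=B[j]=31 take 20, i++

i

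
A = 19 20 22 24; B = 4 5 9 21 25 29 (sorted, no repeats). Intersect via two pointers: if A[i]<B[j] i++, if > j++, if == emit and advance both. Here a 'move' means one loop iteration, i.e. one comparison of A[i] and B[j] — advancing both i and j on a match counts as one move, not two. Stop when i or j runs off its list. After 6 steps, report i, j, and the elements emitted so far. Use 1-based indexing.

i=3, j=5, emitted=[]

i=1 j=1: 19>4, j++
i=1 j=2: 19>5, j++
i=1 j=3: 19>9, j++
i=1 j=4: 19<21, i++
i=2 j=4: 20<21, i++
i=3 j=4: 22>21, j++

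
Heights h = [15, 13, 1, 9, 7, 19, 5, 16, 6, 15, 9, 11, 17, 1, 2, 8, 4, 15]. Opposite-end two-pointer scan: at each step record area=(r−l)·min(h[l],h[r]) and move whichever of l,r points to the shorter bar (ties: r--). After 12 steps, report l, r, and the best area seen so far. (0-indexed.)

l=5, r=10, best area=255

[0,17] min(15,15)*17=255 best=255 * → r--
[0,16] min(15,4)*16=64 best=255 → r--
[0,15] min(15,8)*15=120 best=255 → r--
[0,14] min(15,2)*14=28 best=255 → r--
[0,13] min(15,1)*13=13 best=255 → r--
[0,12] min(15,17)*12=180 best=255 → l++
[1,12] min(13,17)*11=143 best=255 → l++
[2,12] min(1,17)*10=10 best=255 → l++
[3,12] min(9,17)*9=81 best=255 → l++
[4,12] min(7,17)*8=56 best=255 → l++
[5,12] min(19,17)*7=119 best=255 → r--
[5,11] min(19,11)*6=66 best=255 → r--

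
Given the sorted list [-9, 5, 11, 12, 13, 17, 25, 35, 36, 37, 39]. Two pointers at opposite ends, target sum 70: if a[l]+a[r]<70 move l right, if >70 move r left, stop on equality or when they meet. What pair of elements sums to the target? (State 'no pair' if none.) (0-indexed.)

no pair

l=0 r=10: -9+39=30 <70, l++
l=1 r=10: 5+39=44 <70, l++
l=2 r=10: 11+39=50 <70, l++
l=3 r=10: 12+39=51 <70, l++
l=4 r=10: 13+39=52 <70, l++
l=5 r=10: 17+39=56 <70, l++
l=6 r=10: 25+39=64 <70, l++
l=7 r=10: 35+39=74 >70, r--
l=7 r=9: 35+37=72 >70, r--
l=7 r=8: 35+36=71 >70, r--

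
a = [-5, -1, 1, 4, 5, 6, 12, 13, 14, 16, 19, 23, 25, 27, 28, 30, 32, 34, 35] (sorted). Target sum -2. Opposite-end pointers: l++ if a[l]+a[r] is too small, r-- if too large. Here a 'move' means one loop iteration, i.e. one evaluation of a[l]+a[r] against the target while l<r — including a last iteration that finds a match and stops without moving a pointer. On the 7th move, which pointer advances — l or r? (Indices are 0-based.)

l=0 r=18: -5+35=30 >-2, r--
l=0 r=17: -5+34=29 >-2, r--
l=0 r=16: -5+32=27 >-2, r--
l=0 r=15: -5+30=25 >-2, r--
l=0 r=14: -5+28=23 >-2, r--
l=0 r=13: -5+27=22 >-2, r--
l=0 r=12: -5+25=20 >-2, r--

r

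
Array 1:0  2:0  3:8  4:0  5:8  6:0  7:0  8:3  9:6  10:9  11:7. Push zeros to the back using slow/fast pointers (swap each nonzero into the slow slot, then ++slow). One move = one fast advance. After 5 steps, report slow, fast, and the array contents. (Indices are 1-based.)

slow=3, fast=6, a=[8, 8, 0, 0, 0, 0, 0, 3, 6, 9, 7]

slow=1 fast=1: a[fast]=0, fast++
slow=1 fast=2: a[fast]=0, fast++
slow=1 fast=3: a[fast]=8≠0 swap→a[1]=8, slow++,fast++
slow=2 fast=4: a[fast]=0, fast++
slow=2 fast=5: a[fast]=8≠0 swap→a[2]=8, slow++,fast++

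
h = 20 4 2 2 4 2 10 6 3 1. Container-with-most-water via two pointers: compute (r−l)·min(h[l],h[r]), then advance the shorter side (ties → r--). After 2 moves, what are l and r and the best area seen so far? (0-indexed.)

[0,9] min(20,1)*9=9 best=9 * → r--
[0,8] min(20,3)*8=24 best=24 * → r--

l=0, r=7, best area=24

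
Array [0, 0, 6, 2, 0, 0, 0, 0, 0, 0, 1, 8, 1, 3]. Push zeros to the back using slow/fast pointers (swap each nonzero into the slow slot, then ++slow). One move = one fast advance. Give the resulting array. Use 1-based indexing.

slow=1 fast=1: a[fast]=0, fast++
slow=1 fast=2: a[fast]=0, fast++
slow=1 fast=3: a[fast]=6≠0 swap→a[1]=6, slow++,fast++
slow=2 fast=4: a[fast]=2≠0 swap→a[2]=2, slow++,fast++
slow=3 fast=5: a[fast]=0, fast++
slow=3 fast=6: a[fast]=0, fast++
slow=3 fast=7: a[fast]=0, fast++
slow=3 fast=8: a[fast]=0, fast++
slow=3 fast=9: a[fast]=0, fast++
slow=3 fast=10: a[fast]=0, fast++
slow=3 fast=11: a[fast]=1≠0 swap→a[3]=1, slow++,fast++
slow=4 fast=12: a[fast]=8≠0 swap→a[4]=8, slow++,fast++
slow=5 fast=13: a[fast]=1≠0 swap→a[5]=1, slow++,fast++
slow=6 fast=14: a[fast]=3≠0 swap→a[6]=3, slow++,fast++

[6, 2, 1, 8, 1, 3, 0, 0, 0, 0, 0, 0, 0, 0]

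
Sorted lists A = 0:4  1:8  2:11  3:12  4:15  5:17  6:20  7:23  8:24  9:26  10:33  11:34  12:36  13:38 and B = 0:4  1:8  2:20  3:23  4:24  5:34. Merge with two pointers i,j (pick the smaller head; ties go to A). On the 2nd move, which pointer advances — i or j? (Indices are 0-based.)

j

[i=0,j=0] A[i]=4<=B[j]=4 take 4 → i++
[i=1,j=0] A[i]=8>B[j]=4 take 4 → j++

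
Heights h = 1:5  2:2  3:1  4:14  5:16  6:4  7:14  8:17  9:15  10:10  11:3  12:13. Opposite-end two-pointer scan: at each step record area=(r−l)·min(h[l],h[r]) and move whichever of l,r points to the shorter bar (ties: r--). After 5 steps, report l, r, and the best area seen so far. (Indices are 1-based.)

[1,12] min(5,13)*11=55 best=55 * → l++
[2,12] min(2,13)*10=20 best=55 → l++
[3,12] min(1,13)*9=9 best=55 → l++
[4,12] min(14,13)*8=104 best=104 * → r--
[4,11] min(14,3)*7=21 best=104 → r--

l=4, r=10, best area=104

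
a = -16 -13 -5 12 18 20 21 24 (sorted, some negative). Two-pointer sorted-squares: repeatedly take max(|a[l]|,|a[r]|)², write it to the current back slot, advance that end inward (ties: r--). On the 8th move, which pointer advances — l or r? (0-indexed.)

r

[0,7] |-16|<=|24| out[7]=576 → r--
[0,6] |-16|<=|21| out[6]=441 → r--
[0,5] |-16|<=|20| out[5]=400 → r--
[0,4] |-16|<=|18| out[4]=324 → r--
[0,3] |-16|>|12| out[3]=256 → l++
[1,3] |-13|>|12| out[2]=169 → l++
[2,3] |-5|<=|12| out[1]=144 → r--
[2,2] |-5|<=|-5| out[0]=25 → r--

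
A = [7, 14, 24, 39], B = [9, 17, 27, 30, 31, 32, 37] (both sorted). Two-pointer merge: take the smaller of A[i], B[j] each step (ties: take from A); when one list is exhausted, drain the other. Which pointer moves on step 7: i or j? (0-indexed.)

j

i=0 j=0: A[i]=7<=B[j]=9 take 7, i++
i=1 j=0: A[i]=14>B[j]=9 take 9, j++
i=1 j=1: A[i]=14<=B[j]=17 take 14, i++
i=2 j=1: A[i]=24>B[j]=17 take 17, j++
i=2 j=2: A[i]=24<=B[j]=27 take 24, i++
i=3 j=2: A[i]=39>B[j]=27 take 27, j++
i=3 j=3: A[i]=39>B[j]=30 take 30, j++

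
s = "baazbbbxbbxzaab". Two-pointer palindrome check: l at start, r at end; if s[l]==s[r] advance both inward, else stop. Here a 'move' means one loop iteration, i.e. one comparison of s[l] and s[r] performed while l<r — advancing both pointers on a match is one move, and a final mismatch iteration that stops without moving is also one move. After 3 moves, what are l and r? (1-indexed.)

l=4, r=12

l=1 r=15: 'b'=='b', l++,r--
l=2 r=14: 'a'=='a', l++,r--
l=3 r=13: 'a'=='a', l++,r--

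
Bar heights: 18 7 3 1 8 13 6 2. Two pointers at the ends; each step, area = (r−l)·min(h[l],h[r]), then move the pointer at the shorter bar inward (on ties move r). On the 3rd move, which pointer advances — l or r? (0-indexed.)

r

l=0 r=7: min(18,2)*7=14 best=14 *, r--
l=0 r=6: min(18,6)*6=36 best=36 *, r--
l=0 r=5: min(18,13)*5=65 best=65 *, r--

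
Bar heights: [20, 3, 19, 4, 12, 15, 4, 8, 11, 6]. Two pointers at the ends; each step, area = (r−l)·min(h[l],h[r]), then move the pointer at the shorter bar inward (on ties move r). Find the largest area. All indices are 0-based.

max area = 88

[0,9] min(20,6)*9=54 best=54 * → r--
[0,8] min(20,11)*8=88 best=88 * → r--
[0,7] min(20,8)*7=56 best=88 → r--
[0,6] min(20,4)*6=24 best=88 → r--
[0,5] min(20,15)*5=75 best=88 → r--
[0,4] min(20,12)*4=48 best=88 → r--
[0,3] min(20,4)*3=12 best=88 → r--
[0,2] min(20,19)*2=38 best=88 → r--
[0,1] min(20,3)*1=3 best=88 → r--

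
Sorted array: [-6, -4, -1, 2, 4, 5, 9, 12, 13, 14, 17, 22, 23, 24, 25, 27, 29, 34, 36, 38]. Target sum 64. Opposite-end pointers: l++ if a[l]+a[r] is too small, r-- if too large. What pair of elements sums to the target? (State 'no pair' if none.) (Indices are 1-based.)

no pair

[1,20] -6+38=32 <64 → l++
[2,20] -4+38=34 <64 → l++
[3,20] -1+38=37 <64 → l++
[4,20] 2+38=40 <64 → l++
[5,20] 4+38=42 <64 → l++
[6,20] 5+38=43 <64 → l++
[7,20] 9+38=47 <64 → l++
[8,20] 12+38=50 <64 → l++
[9,20] 13+38=51 <64 → l++
[10,20] 14+38=52 <64 → l++
[11,20] 17+38=55 <64 → l++
[12,20] 22+38=60 <64 → l++
[13,20] 23+38=61 <64 → l++
[14,20] 24+38=62 <64 → l++
[15,20] 25+38=63 <64 → l++
[16,20] 27+38=65 >64 → r--
[16,19] 27+36=63 <64 → l++
[17,19] 29+36=65 >64 → r--
[17,18] 29+34=63 <64 → l++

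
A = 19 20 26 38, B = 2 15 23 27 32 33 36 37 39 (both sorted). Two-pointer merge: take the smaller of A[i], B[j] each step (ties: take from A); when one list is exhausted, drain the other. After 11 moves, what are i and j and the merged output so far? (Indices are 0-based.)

i=3, j=8, merged so far=[2, 15, 19, 20, 23, 26, 27, 32, 33, 36, 37]

[i=0,j=0] A[i]=19>B[j]=2 take 2 → j++
[i=0,j=1] A[i]=19>B[j]=15 take 15 → j++
[i=0,j=2] A[i]=19<=B[j]=23 take 19 → i++
[i=1,j=2] A[i]=20<=B[j]=23 take 20 → i++
[i=2,j=2] A[i]=26>B[j]=23 take 23 → j++
[i=2,j=3] A[i]=26<=B[j]=27 take 26 → i++
[i=3,j=3] A[i]=38>B[j]=27 take 27 → j++
[i=3,j=4] A[i]=38>B[j]=32 take 32 → j++
[i=3,j=5] A[i]=38>B[j]=33 take 33 → j++
[i=3,j=6] A[i]=38>B[j]=36 take 36 → j++
[i=3,j=7] A[i]=38>B[j]=37 take 37 → j++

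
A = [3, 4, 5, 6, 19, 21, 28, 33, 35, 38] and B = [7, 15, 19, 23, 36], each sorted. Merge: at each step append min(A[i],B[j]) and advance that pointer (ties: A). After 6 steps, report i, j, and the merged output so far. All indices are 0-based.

i=4, j=2, merged so far=[3, 4, 5, 6, 7, 15]

i=0 j=0: A[i]=3<=B[j]=7 take 3, i++
i=1 j=0: A[i]=4<=B[j]=7 take 4, i++
i=2 j=0: A[i]=5<=B[j]=7 take 5, i++
i=3 j=0: A[i]=6<=B[j]=7 take 6, i++
i=4 j=0: A[i]=19>B[j]=7 take 7, j++
i=4 j=1: A[i]=19>B[j]=15 take 15, j++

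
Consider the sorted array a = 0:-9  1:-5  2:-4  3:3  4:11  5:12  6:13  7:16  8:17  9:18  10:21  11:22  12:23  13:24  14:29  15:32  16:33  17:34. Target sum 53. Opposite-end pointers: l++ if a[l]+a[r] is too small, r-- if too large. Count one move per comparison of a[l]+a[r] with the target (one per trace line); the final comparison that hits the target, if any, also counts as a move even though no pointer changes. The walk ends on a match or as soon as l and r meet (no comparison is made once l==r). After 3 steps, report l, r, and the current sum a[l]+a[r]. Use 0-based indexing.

[0,17] -9+34=25 <53 → l++
[1,17] -5+34=29 <53 → l++
[2,17] -4+34=30 <53 → l++

l=3, r=17, sum=37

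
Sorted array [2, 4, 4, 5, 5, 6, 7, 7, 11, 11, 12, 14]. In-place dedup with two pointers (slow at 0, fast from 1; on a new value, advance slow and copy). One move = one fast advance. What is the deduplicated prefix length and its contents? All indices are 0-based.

slow=0 fast=1: a[fast]=4≠a[slow]=2 write a[1]=4, slow++,fast++
slow=1 fast=2: a[fast]=4=a[slow] dup, fast++
slow=1 fast=3: a[fast]=5≠a[slow]=4 write a[2]=5, slow++,fast++
slow=2 fast=4: a[fast]=5=a[slow] dup, fast++
slow=2 fast=5: a[fast]=6≠a[slow]=5 write a[3]=6, slow++,fast++
slow=3 fast=6: a[fast]=7≠a[slow]=6 write a[4]=7, slow++,fast++
slow=4 fast=7: a[fast]=7=a[slow] dup, fast++
slow=4 fast=8: a[fast]=11≠a[slow]=7 write a[5]=11, slow++,fast++
slow=5 fast=9: a[fast]=11=a[slow] dup, fast++
slow=5 fast=10: a[fast]=12≠a[slow]=11 write a[6]=12, slow++,fast++
slow=6 fast=11: a[fast]=14≠a[slow]=12 write a[7]=14, slow++,fast++

length 8; prefix = [2, 4, 5, 6, 7, 11, 12, 14]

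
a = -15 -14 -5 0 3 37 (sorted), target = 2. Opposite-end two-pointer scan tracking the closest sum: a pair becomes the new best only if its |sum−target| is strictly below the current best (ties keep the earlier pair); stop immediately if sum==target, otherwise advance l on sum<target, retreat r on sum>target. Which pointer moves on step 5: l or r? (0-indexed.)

r

[0,5] -15+37=22 d=20 * → r--
[0,4] -15+3=-12 d=14 * → l++
[1,4] -14+3=-11 d=13 * → l++
[2,4] -5+3=-2 d=4 * → l++
[3,4] 0+3=3 d=1 * → r--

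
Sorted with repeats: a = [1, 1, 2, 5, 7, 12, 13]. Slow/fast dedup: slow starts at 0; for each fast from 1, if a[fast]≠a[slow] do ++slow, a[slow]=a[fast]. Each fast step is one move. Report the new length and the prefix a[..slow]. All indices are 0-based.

length 6; prefix = [1, 2, 5, 7, 12, 13]

(s=0,f=1) a[fast]=1=a[slow] dup → fast++
(s=0,f=2) a[fast]=2≠a[slow]=1 write a[1]=2 → slow++,fast++
(s=1,f=3) a[fast]=5≠a[slow]=2 write a[2]=5 → slow++,fast++
(s=2,f=4) a[fast]=7≠a[slow]=5 write a[3]=7 → slow++,fast++
(s=3,f=5) a[fast]=12≠a[slow]=7 write a[4]=12 → slow++,fast++
(s=4,f=6) a[fast]=13≠a[slow]=12 write a[5]=13 → slow++,fast++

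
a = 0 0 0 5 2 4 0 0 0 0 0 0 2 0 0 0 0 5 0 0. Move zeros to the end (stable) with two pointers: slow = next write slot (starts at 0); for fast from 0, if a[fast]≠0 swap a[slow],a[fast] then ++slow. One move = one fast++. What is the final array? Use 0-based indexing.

[5, 2, 4, 2, 5, 0, 0, 0, 0, 0, 0, 0, 0, 0, 0, 0, 0, 0, 0, 0]

(s=0,f=0) a[fast]=0 → fast++
(s=0,f=1) a[fast]=0 → fast++
(s=0,f=2) a[fast]=0 → fast++
(s=0,f=3) a[fast]=5≠0 swap→a[0]=5 → slow++,fast++
(s=1,f=4) a[fast]=2≠0 swap→a[1]=2 → slow++,fast++
(s=2,f=5) a[fast]=4≠0 swap→a[2]=4 → slow++,fast++
(s=3,f=6) a[fast]=0 → fast++
(s=3,f=7) a[fast]=0 → fast++
(s=3,f=8) a[fast]=0 → fast++
(s=3,f=9) a[fast]=0 → fast++
(s=3,f=10) a[fast]=0 → fast++
(s=3,f=11) a[fast]=0 → fast++
(s=3,f=12) a[fast]=2≠0 swap→a[3]=2 → slow++,fast++
(s=4,f=13) a[fast]=0 → fast++
(s=4,f=14) a[fast]=0 → fast++
(s=4,f=15) a[fast]=0 → fast++
(s=4,f=16) a[fast]=0 → fast++
(s=4,f=17) a[fast]=5≠0 swap→a[4]=5 → slow++,fast++
(s=5,f=18) a[fast]=0 → fast++
(s=5,f=19) a[fast]=0 → fast++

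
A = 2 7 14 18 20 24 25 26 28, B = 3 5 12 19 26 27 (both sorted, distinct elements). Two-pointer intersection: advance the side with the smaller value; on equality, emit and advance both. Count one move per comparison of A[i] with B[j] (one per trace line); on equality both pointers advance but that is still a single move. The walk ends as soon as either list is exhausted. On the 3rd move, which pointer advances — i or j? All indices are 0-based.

j

i=0 j=0: 2<3, i++
i=1 j=0: 7>3, j++
i=1 j=1: 7>5, j++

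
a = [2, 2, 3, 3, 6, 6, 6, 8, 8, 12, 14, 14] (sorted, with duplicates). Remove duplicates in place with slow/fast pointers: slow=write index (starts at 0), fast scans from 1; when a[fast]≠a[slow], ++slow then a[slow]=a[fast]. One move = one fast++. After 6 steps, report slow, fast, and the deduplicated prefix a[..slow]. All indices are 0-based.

slow=2, fast=7, prefix=[2, 3, 6]

(s=0,f=1) a[fast]=2=a[slow] dup → fast++
(s=0,f=2) a[fast]=3≠a[slow]=2 write a[1]=3 → slow++,fast++
(s=1,f=3) a[fast]=3=a[slow] dup → fast++
(s=1,f=4) a[fast]=6≠a[slow]=3 write a[2]=6 → slow++,fast++
(s=2,f=5) a[fast]=6=a[slow] dup → fast++
(s=2,f=6) a[fast]=6=a[slow] dup → fast++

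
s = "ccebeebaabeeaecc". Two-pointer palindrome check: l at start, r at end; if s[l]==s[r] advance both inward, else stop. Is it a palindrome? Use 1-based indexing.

not a palindrome (mismatch at 4,13)

l=1 r=16: 'c'=='c', l++,r--
l=2 r=15: 'c'=='c', l++,r--
l=3 r=14: 'e'=='e', l++,r--
l=4 r=13: 'b'!='a', stop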